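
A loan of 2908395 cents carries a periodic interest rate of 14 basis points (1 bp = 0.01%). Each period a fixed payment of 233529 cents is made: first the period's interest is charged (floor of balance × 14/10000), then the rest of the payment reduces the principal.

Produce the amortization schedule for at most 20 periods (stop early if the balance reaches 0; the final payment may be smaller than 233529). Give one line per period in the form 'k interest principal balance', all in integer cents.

1. interest=⌊2908395·14/10000⌋=4071; principal=233529-4071=229458; balance=2908395-229458=2678937
2. interest=⌊2678937·14/10000⌋=3750; principal=233529-3750=229779; balance=2678937-229779=2449158
3. interest=⌊2449158·14/10000⌋=3428; principal=233529-3428=230101; balance=2449158-230101=2219057
4. interest=⌊2219057·14/10000⌋=3106; principal=233529-3106=230423; balance=2219057-230423=1988634
5. interest=⌊1988634·14/10000⌋=2784; principal=233529-2784=230745; balance=1988634-230745=1757889
6. interest=⌊1757889·14/10000⌋=2461; principal=233529-2461=231068; balance=1757889-231068=1526821
7. interest=⌊1526821·14/10000⌋=2137; principal=233529-2137=231392; balance=1526821-231392=1295429
8. interest=⌊1295429·14/10000⌋=1813; principal=233529-1813=231716; balance=1295429-231716=1063713
9. interest=⌊1063713·14/10000⌋=1489; principal=233529-1489=232040; balance=1063713-232040=831673
10. interest=⌊831673·14/10000⌋=1164; principal=233529-1164=232365; balance=831673-232365=599308
11. interest=⌊599308·14/10000⌋=839; principal=233529-839=232690; balance=599308-232690=366618
12. interest=⌊366618·14/10000⌋=513; principal=233529-513=233016; balance=366618-233016=133602
13. interest=⌊133602·14/10000⌋=187; principal=min(233529-187,133602)=133602; balance=133602-133602=0

1 4071 229458 2678937
2 3750 229779 2449158
3 3428 230101 2219057
4 3106 230423 1988634
5 2784 230745 1757889
6 2461 231068 1526821
7 2137 231392 1295429
8 1813 231716 1063713
9 1489 232040 831673
10 1164 232365 599308
11 839 232690 366618
12 513 233016 133602
13 187 133602 0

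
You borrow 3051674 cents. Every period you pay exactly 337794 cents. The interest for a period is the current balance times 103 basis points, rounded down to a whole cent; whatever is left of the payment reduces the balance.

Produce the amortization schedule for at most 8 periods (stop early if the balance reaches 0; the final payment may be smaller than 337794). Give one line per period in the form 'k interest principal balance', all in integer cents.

1 31432 306362 2745312
2 28276 309518 2435794
3 25088 312706 2123088
4 21867 315927 1807161
5 18613 319181 1487980
6 15326 322468 1165512
7 12004 325790 839722
8 8649 329145 510577

1. interest=⌊3051674·103/10000⌋=31432; principal=337794-31432=306362; balance=3051674-306362=2745312
2. interest=⌊2745312·103/10000⌋=28276; principal=337794-28276=309518; balance=2745312-309518=2435794
3. interest=⌊2435794·103/10000⌋=25088; principal=337794-25088=312706; balance=2435794-312706=2123088
4. interest=⌊2123088·103/10000⌋=21867; principal=337794-21867=315927; balance=2123088-315927=1807161
5. interest=⌊1807161·103/10000⌋=18613; principal=337794-18613=319181; balance=1807161-319181=1487980
6. interest=⌊1487980·103/10000⌋=15326; principal=337794-15326=322468; balance=1487980-322468=1165512
7. interest=⌊1165512·103/10000⌋=12004; principal=337794-12004=325790; balance=1165512-325790=839722
8. interest=⌊839722·103/10000⌋=8649; principal=337794-8649=329145; balance=839722-329145=510577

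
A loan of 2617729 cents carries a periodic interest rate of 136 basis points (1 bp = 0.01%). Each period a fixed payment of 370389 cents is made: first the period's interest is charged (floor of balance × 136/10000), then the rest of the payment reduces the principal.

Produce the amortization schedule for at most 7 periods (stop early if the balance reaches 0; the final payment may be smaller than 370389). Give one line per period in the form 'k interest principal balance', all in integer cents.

1. interest=⌊2617729·136/10000⌋=35601; principal=370389-35601=334788; balance=2617729-334788=2282941
2. interest=⌊2282941·136/10000⌋=31047; principal=370389-31047=339342; balance=2282941-339342=1943599
3. interest=⌊1943599·136/10000⌋=26432; principal=370389-26432=343957; balance=1943599-343957=1599642
4. interest=⌊1599642·136/10000⌋=21755; principal=370389-21755=348634; balance=1599642-348634=1251008
5. interest=⌊1251008·136/10000⌋=17013; principal=370389-17013=353376; balance=1251008-353376=897632
6. interest=⌊897632·136/10000⌋=12207; principal=370389-12207=358182; balance=897632-358182=539450
7. interest=⌊539450·136/10000⌋=7336; principal=370389-7336=363053; balance=539450-363053=176397

1 35601 334788 2282941
2 31047 339342 1943599
3 26432 343957 1599642
4 21755 348634 1251008
5 17013 353376 897632
6 12207 358182 539450
7 7336 363053 176397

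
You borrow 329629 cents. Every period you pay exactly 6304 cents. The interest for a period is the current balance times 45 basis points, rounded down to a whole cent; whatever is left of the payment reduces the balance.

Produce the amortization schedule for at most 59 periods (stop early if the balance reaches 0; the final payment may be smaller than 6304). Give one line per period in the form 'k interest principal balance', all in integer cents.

1 1483 4821 324808
2 1461 4843 319965
3 1439 4865 315100
4 1417 4887 310213
5 1395 4909 305304
6 1373 4931 300373
7 1351 4953 295420
8 1329 4975 290445
9 1307 4997 285448
10 1284 5020 280428
11 1261 5043 275385
12 1239 5065 270320
13 1216 5088 265232
14 1193 5111 260121
15 1170 5134 254987
16 1147 5157 249830
17 1124 5180 244650
18 1100 5204 239446
19 1077 5227 234219
20 1053 5251 228968
21 1030 5274 223694
22 1006 5298 218396
23 982 5322 213074
24 958 5346 207728
25 934 5370 202358
26 910 5394 196964
27 886 5418 191546
28 861 5443 186103
29 837 5467 180636
30 812 5492 175144
31 788 5516 169628
32 763 5541 164087
33 738 5566 158521
34 713 5591 152930
35 688 5616 147314
36 662 5642 141672
37 637 5667 136005
38 612 5692 130313
39 586 5718 124595
40 560 5744 118851
41 534 5770 113081
42 508 5796 107285
43 482 5822 101463
44 456 5848 95615
45 430 5874 89741
46 403 5901 83840
47 377 5927 77913
48 350 5954 71959
49 323 5981 65978
50 296 6008 59970
51 269 6035 53935
52 242 6062 47873
53 215 6089 41784
54 188 6116 35668
55 160 6144 29524
56 132 6172 23352
57 105 6199 17153
58 77 6227 10926
59 49 6255 4671

1. interest=⌊329629·45/10000⌋=1483; principal=6304-1483=4821; balance=329629-4821=324808
2. interest=⌊324808·45/10000⌋=1461; principal=6304-1461=4843; balance=324808-4843=319965
3. interest=⌊319965·45/10000⌋=1439; principal=6304-1439=4865; balance=319965-4865=315100
4. interest=⌊315100·45/10000⌋=1417; principal=6304-1417=4887; balance=315100-4887=310213
5. interest=⌊310213·45/10000⌋=1395; principal=6304-1395=4909; balance=310213-4909=305304
6. interest=⌊305304·45/10000⌋=1373; principal=6304-1373=4931; balance=305304-4931=300373
7. interest=⌊300373·45/10000⌋=1351; principal=6304-1351=4953; balance=300373-4953=295420
8. interest=⌊295420·45/10000⌋=1329; principal=6304-1329=4975; balance=295420-4975=290445
9. interest=⌊290445·45/10000⌋=1307; principal=6304-1307=4997; balance=290445-4997=285448
10. interest=⌊285448·45/10000⌋=1284; principal=6304-1284=5020; balance=285448-5020=280428
11. interest=⌊280428·45/10000⌋=1261; principal=6304-1261=5043; balance=280428-5043=275385
12. interest=⌊275385·45/10000⌋=1239; principal=6304-1239=5065; balance=275385-5065=270320
13. interest=⌊270320·45/10000⌋=1216; principal=6304-1216=5088; balance=270320-5088=265232
14. interest=⌊265232·45/10000⌋=1193; principal=6304-1193=5111; balance=265232-5111=260121
15. interest=⌊260121·45/10000⌋=1170; principal=6304-1170=5134; balance=260121-5134=254987
16. interest=⌊254987·45/10000⌋=1147; principal=6304-1147=5157; balance=254987-5157=249830
17. interest=⌊249830·45/10000⌋=1124; principal=6304-1124=5180; balance=249830-5180=244650
18. interest=⌊244650·45/10000⌋=1100; principal=6304-1100=5204; balance=244650-5204=239446
19. interest=⌊239446·45/10000⌋=1077; principal=6304-1077=5227; balance=239446-5227=234219
20. interest=⌊234219·45/10000⌋=1053; principal=6304-1053=5251; balance=234219-5251=228968
21. interest=⌊228968·45/10000⌋=1030; principal=6304-1030=5274; balance=228968-5274=223694
22. interest=⌊223694·45/10000⌋=1006; principal=6304-1006=5298; balance=223694-5298=218396
23. interest=⌊218396·45/10000⌋=982; principal=6304-982=5322; balance=218396-5322=213074
24. interest=⌊213074·45/10000⌋=958; principal=6304-958=5346; balance=213074-5346=207728
25. interest=⌊207728·45/10000⌋=934; principal=6304-934=5370; balance=207728-5370=202358
26. interest=⌊202358·45/10000⌋=910; principal=6304-910=5394; balance=202358-5394=196964
27. interest=⌊196964·45/10000⌋=886; principal=6304-886=5418; balance=196964-5418=191546
28. interest=⌊191546·45/10000⌋=861; principal=6304-861=5443; balance=191546-5443=186103
29. interest=⌊186103·45/10000⌋=837; principal=6304-837=5467; balance=186103-5467=180636
30. interest=⌊180636·45/10000⌋=812; principal=6304-812=5492; balance=180636-5492=175144
31. interest=⌊175144·45/10000⌋=788; principal=6304-788=5516; balance=175144-5516=169628
32. interest=⌊169628·45/10000⌋=763; principal=6304-763=5541; balance=169628-5541=164087
33. interest=⌊164087·45/10000⌋=738; principal=6304-738=5566; balance=164087-5566=158521
34. interest=⌊158521·45/10000⌋=713; principal=6304-713=5591; balance=158521-5591=152930
35. interest=⌊152930·45/10000⌋=688; principal=6304-688=5616; balance=152930-5616=147314
36. interest=⌊147314·45/10000⌋=662; principal=6304-662=5642; balance=147314-5642=141672
37. interest=⌊141672·45/10000⌋=637; principal=6304-637=5667; balance=141672-5667=136005
38. interest=⌊136005·45/10000⌋=612; principal=6304-612=5692; balance=136005-5692=130313
39. interest=⌊130313·45/10000⌋=586; principal=6304-586=5718; balance=130313-5718=124595
40. interest=⌊124595·45/10000⌋=560; principal=6304-560=5744; balance=124595-5744=118851
41. interest=⌊118851·45/10000⌋=534; principal=6304-534=5770; balance=118851-5770=113081
42. interest=⌊113081·45/10000⌋=508; principal=6304-508=5796; balance=113081-5796=107285
43. interest=⌊107285·45/10000⌋=482; principal=6304-482=5822; balance=107285-5822=101463
44. interest=⌊101463·45/10000⌋=456; principal=6304-456=5848; balance=101463-5848=95615
45. interest=⌊95615·45/10000⌋=430; principal=6304-430=5874; balance=95615-5874=89741
46. interest=⌊89741·45/10000⌋=403; principal=6304-403=5901; balance=89741-5901=83840
47. interest=⌊83840·45/10000⌋=377; principal=6304-377=5927; balance=83840-5927=77913
48. interest=⌊77913·45/10000⌋=350; principal=6304-350=5954; balance=77913-5954=71959
49. interest=⌊71959·45/10000⌋=323; principal=6304-323=5981; balance=71959-5981=65978
50. interest=⌊65978·45/10000⌋=296; principal=6304-296=6008; balance=65978-6008=59970
51. interest=⌊59970·45/10000⌋=269; principal=6304-269=6035; balance=59970-6035=53935
52. interest=⌊53935·45/10000⌋=242; principal=6304-242=6062; balance=53935-6062=47873
53. interest=⌊47873·45/10000⌋=215; principal=6304-215=6089; balance=47873-6089=41784
54. interest=⌊41784·45/10000⌋=188; principal=6304-188=6116; balance=41784-6116=35668
55. interest=⌊35668·45/10000⌋=160; principal=6304-160=6144; balance=35668-6144=29524
56. interest=⌊29524·45/10000⌋=132; principal=6304-132=6172; balance=29524-6172=23352
57. interest=⌊23352·45/10000⌋=105; principal=6304-105=6199; balance=23352-6199=17153
58. interest=⌊17153·45/10000⌋=77; principal=6304-77=6227; balance=17153-6227=10926
59. interest=⌊10926·45/10000⌋=49; principal=6304-49=6255; balance=10926-6255=4671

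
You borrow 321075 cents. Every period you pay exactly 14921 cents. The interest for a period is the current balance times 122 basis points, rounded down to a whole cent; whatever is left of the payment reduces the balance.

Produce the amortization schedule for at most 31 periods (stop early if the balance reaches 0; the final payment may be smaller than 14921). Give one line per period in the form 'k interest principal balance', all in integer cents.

1. interest=⌊321075·122/10000⌋=3917; principal=14921-3917=11004; balance=321075-11004=310071
2. interest=⌊310071·122/10000⌋=3782; principal=14921-3782=11139; balance=310071-11139=298932
3. interest=⌊298932·122/10000⌋=3646; principal=14921-3646=11275; balance=298932-11275=287657
4. interest=⌊287657·122/10000⌋=3509; principal=14921-3509=11412; balance=287657-11412=276245
5. interest=⌊276245·122/10000⌋=3370; principal=14921-3370=11551; balance=276245-11551=264694
6. interest=⌊264694·122/10000⌋=3229; principal=14921-3229=11692; balance=264694-11692=253002
7. interest=⌊253002·122/10000⌋=3086; principal=14921-3086=11835; balance=253002-11835=241167
8. interest=⌊241167·122/10000⌋=2942; principal=14921-2942=11979; balance=241167-11979=229188
9. interest=⌊229188·122/10000⌋=2796; principal=14921-2796=12125; balance=229188-12125=217063
10. interest=⌊217063·122/10000⌋=2648; principal=14921-2648=12273; balance=217063-12273=204790
11. interest=⌊204790·122/10000⌋=2498; principal=14921-2498=12423; balance=204790-12423=192367
12. interest=⌊192367·122/10000⌋=2346; principal=14921-2346=12575; balance=192367-12575=179792
13. interest=⌊179792·122/10000⌋=2193; principal=14921-2193=12728; balance=179792-12728=167064
14. interest=⌊167064·122/10000⌋=2038; principal=14921-2038=12883; balance=167064-12883=154181
15. interest=⌊154181·122/10000⌋=1881; principal=14921-1881=13040; balance=154181-13040=141141
16. interest=⌊141141·122/10000⌋=1721; principal=14921-1721=13200; balance=141141-13200=127941
17. interest=⌊127941·122/10000⌋=1560; principal=14921-1560=13361; balance=127941-13361=114580
18. interest=⌊114580·122/10000⌋=1397; principal=14921-1397=13524; balance=114580-13524=101056
19. interest=⌊101056·122/10000⌋=1232; principal=14921-1232=13689; balance=101056-13689=87367
20. interest=⌊87367·122/10000⌋=1065; principal=14921-1065=13856; balance=87367-13856=73511
21. interest=⌊73511·122/10000⌋=896; principal=14921-896=14025; balance=73511-14025=59486
22. interest=⌊59486·122/10000⌋=725; principal=14921-725=14196; balance=59486-14196=45290
23. interest=⌊45290·122/10000⌋=552; principal=14921-552=14369; balance=45290-14369=30921
24. interest=⌊30921·122/10000⌋=377; principal=14921-377=14544; balance=30921-14544=16377
25. interest=⌊16377·122/10000⌋=199; principal=14921-199=14722; balance=16377-14722=1655
26. interest=⌊1655·122/10000⌋=20; principal=min(14921-20,1655)=1655; balance=1655-1655=0

1 3917 11004 310071
2 3782 11139 298932
3 3646 11275 287657
4 3509 11412 276245
5 3370 11551 264694
6 3229 11692 253002
7 3086 11835 241167
8 2942 11979 229188
9 2796 12125 217063
10 2648 12273 204790
11 2498 12423 192367
12 2346 12575 179792
13 2193 12728 167064
14 2038 12883 154181
15 1881 13040 141141
16 1721 13200 127941
17 1560 13361 114580
18 1397 13524 101056
19 1232 13689 87367
20 1065 13856 73511
21 896 14025 59486
22 725 14196 45290
23 552 14369 30921
24 377 14544 16377
25 199 14722 1655
26 20 1655 0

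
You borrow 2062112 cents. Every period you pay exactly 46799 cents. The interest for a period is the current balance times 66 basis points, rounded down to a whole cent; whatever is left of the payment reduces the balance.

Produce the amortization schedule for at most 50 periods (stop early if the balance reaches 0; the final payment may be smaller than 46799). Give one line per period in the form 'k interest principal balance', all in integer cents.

1 13609 33190 2028922
2 13390 33409 1995513
3 13170 33629 1961884
4 12948 33851 1928033
5 12725 34074 1893959
6 12500 34299 1859660
7 12273 34526 1825134
8 12045 34754 1790380
9 11816 34983 1755397
10 11585 35214 1720183
11 11353 35446 1684737
12 11119 35680 1649057
13 10883 35916 1613141
14 10646 36153 1576988
15 10408 36391 1540597
16 10167 36632 1503965
17 9926 36873 1467092
18 9682 37117 1429975
19 9437 37362 1392613
20 9191 37608 1355005
21 8943 37856 1317149
22 8693 38106 1279043
23 8441 38358 1240685
24 8188 38611 1202074
25 7933 38866 1163208
26 7677 39122 1124086
27 7418 39381 1084705
28 7159 39640 1045065
29 6897 39902 1005163
30 6634 40165 964998
31 6368 40431 924567
32 6102 40697 883870
33 5833 40966 842904
34 5563 41236 801668
35 5291 41508 760160
36 5017 41782 718378
37 4741 42058 676320
38 4463 42336 633984
39 4184 42615 591369
40 3903 42896 548473
41 3619 43180 505293
42 3334 43465 461828
43 3048 43751 418077
44 2759 44040 374037
45 2468 44331 329706
46 2176 44623 285083
47 1881 44918 240165
48 1585 45214 194951
49 1286 45513 149438
50 986 45813 103625

1. interest=⌊2062112·66/10000⌋=13609; principal=46799-13609=33190; balance=2062112-33190=2028922
2. interest=⌊2028922·66/10000⌋=13390; principal=46799-13390=33409; balance=2028922-33409=1995513
3. interest=⌊1995513·66/10000⌋=13170; principal=46799-13170=33629; balance=1995513-33629=1961884
4. interest=⌊1961884·66/10000⌋=12948; principal=46799-12948=33851; balance=1961884-33851=1928033
5. interest=⌊1928033·66/10000⌋=12725; principal=46799-12725=34074; balance=1928033-34074=1893959
6. interest=⌊1893959·66/10000⌋=12500; principal=46799-12500=34299; balance=1893959-34299=1859660
7. interest=⌊1859660·66/10000⌋=12273; principal=46799-12273=34526; balance=1859660-34526=1825134
8. interest=⌊1825134·66/10000⌋=12045; principal=46799-12045=34754; balance=1825134-34754=1790380
9. interest=⌊1790380·66/10000⌋=11816; principal=46799-11816=34983; balance=1790380-34983=1755397
10. interest=⌊1755397·66/10000⌋=11585; principal=46799-11585=35214; balance=1755397-35214=1720183
11. interest=⌊1720183·66/10000⌋=11353; principal=46799-11353=35446; balance=1720183-35446=1684737
12. interest=⌊1684737·66/10000⌋=11119; principal=46799-11119=35680; balance=1684737-35680=1649057
13. interest=⌊1649057·66/10000⌋=10883; principal=46799-10883=35916; balance=1649057-35916=1613141
14. interest=⌊1613141·66/10000⌋=10646; principal=46799-10646=36153; balance=1613141-36153=1576988
15. interest=⌊1576988·66/10000⌋=10408; principal=46799-10408=36391; balance=1576988-36391=1540597
16. interest=⌊1540597·66/10000⌋=10167; principal=46799-10167=36632; balance=1540597-36632=1503965
17. interest=⌊1503965·66/10000⌋=9926; principal=46799-9926=36873; balance=1503965-36873=1467092
18. interest=⌊1467092·66/10000⌋=9682; principal=46799-9682=37117; balance=1467092-37117=1429975
19. interest=⌊1429975·66/10000⌋=9437; principal=46799-9437=37362; balance=1429975-37362=1392613
20. interest=⌊1392613·66/10000⌋=9191; principal=46799-9191=37608; balance=1392613-37608=1355005
21. interest=⌊1355005·66/10000⌋=8943; principal=46799-8943=37856; balance=1355005-37856=1317149
22. interest=⌊1317149·66/10000⌋=8693; principal=46799-8693=38106; balance=1317149-38106=1279043
23. interest=⌊1279043·66/10000⌋=8441; principal=46799-8441=38358; balance=1279043-38358=1240685
24. interest=⌊1240685·66/10000⌋=8188; principal=46799-8188=38611; balance=1240685-38611=1202074
25. interest=⌊1202074·66/10000⌋=7933; principal=46799-7933=38866; balance=1202074-38866=1163208
26. interest=⌊1163208·66/10000⌋=7677; principal=46799-7677=39122; balance=1163208-39122=1124086
27. interest=⌊1124086·66/10000⌋=7418; principal=46799-7418=39381; balance=1124086-39381=1084705
28. interest=⌊1084705·66/10000⌋=7159; principal=46799-7159=39640; balance=1084705-39640=1045065
29. interest=⌊1045065·66/10000⌋=6897; principal=46799-6897=39902; balance=1045065-39902=1005163
30. interest=⌊1005163·66/10000⌋=6634; principal=46799-6634=40165; balance=1005163-40165=964998
31. interest=⌊964998·66/10000⌋=6368; principal=46799-6368=40431; balance=964998-40431=924567
32. interest=⌊924567·66/10000⌋=6102; principal=46799-6102=40697; balance=924567-40697=883870
33. interest=⌊883870·66/10000⌋=5833; principal=46799-5833=40966; balance=883870-40966=842904
34. interest=⌊842904·66/10000⌋=5563; principal=46799-5563=41236; balance=842904-41236=801668
35. interest=⌊801668·66/10000⌋=5291; principal=46799-5291=41508; balance=801668-41508=760160
36. interest=⌊760160·66/10000⌋=5017; principal=46799-5017=41782; balance=760160-41782=718378
37. interest=⌊718378·66/10000⌋=4741; principal=46799-4741=42058; balance=718378-42058=676320
38. interest=⌊676320·66/10000⌋=4463; principal=46799-4463=42336; balance=676320-42336=633984
39. interest=⌊633984·66/10000⌋=4184; principal=46799-4184=42615; balance=633984-42615=591369
40. interest=⌊591369·66/10000⌋=3903; principal=46799-3903=42896; balance=591369-42896=548473
41. interest=⌊548473·66/10000⌋=3619; principal=46799-3619=43180; balance=548473-43180=505293
42. interest=⌊505293·66/10000⌋=3334; principal=46799-3334=43465; balance=505293-43465=461828
43. interest=⌊461828·66/10000⌋=3048; principal=46799-3048=43751; balance=461828-43751=418077
44. interest=⌊418077·66/10000⌋=2759; principal=46799-2759=44040; balance=418077-44040=374037
45. interest=⌊374037·66/10000⌋=2468; principal=46799-2468=44331; balance=374037-44331=329706
46. interest=⌊329706·66/10000⌋=2176; principal=46799-2176=44623; balance=329706-44623=285083
47. interest=⌊285083·66/10000⌋=1881; principal=46799-1881=44918; balance=285083-44918=240165
48. interest=⌊240165·66/10000⌋=1585; principal=46799-1585=45214; balance=240165-45214=194951
49. interest=⌊194951·66/10000⌋=1286; principal=46799-1286=45513; balance=194951-45513=149438
50. interest=⌊149438·66/10000⌋=986; principal=46799-986=45813; balance=149438-45813=103625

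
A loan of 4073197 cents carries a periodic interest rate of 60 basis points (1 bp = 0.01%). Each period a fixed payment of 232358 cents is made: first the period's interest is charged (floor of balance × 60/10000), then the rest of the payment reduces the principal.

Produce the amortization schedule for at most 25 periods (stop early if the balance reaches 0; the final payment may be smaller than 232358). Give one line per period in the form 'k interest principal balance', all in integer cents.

1 24439 207919 3865278
2 23191 209167 3656111
3 21936 210422 3445689
4 20674 211684 3234005
5 19404 212954 3021051
6 18126 214232 2806819
7 16840 215518 2591301
8 15547 216811 2374490
9 14246 218112 2156378
10 12938 219420 1936958
11 11621 220737 1716221
12 10297 222061 1494160
13 8964 223394 1270766
14 7624 224734 1046032
15 6276 226082 819950
16 4919 227439 592511
17 3555 228803 363708
18 2182 230176 133532
19 801 133532 0

1. interest=⌊4073197·60/10000⌋=24439; principal=232358-24439=207919; balance=4073197-207919=3865278
2. interest=⌊3865278·60/10000⌋=23191; principal=232358-23191=209167; balance=3865278-209167=3656111
3. interest=⌊3656111·60/10000⌋=21936; principal=232358-21936=210422; balance=3656111-210422=3445689
4. interest=⌊3445689·60/10000⌋=20674; principal=232358-20674=211684; balance=3445689-211684=3234005
5. interest=⌊3234005·60/10000⌋=19404; principal=232358-19404=212954; balance=3234005-212954=3021051
6. interest=⌊3021051·60/10000⌋=18126; principal=232358-18126=214232; balance=3021051-214232=2806819
7. interest=⌊2806819·60/10000⌋=16840; principal=232358-16840=215518; balance=2806819-215518=2591301
8. interest=⌊2591301·60/10000⌋=15547; principal=232358-15547=216811; balance=2591301-216811=2374490
9. interest=⌊2374490·60/10000⌋=14246; principal=232358-14246=218112; balance=2374490-218112=2156378
10. interest=⌊2156378·60/10000⌋=12938; principal=232358-12938=219420; balance=2156378-219420=1936958
11. interest=⌊1936958·60/10000⌋=11621; principal=232358-11621=220737; balance=1936958-220737=1716221
12. interest=⌊1716221·60/10000⌋=10297; principal=232358-10297=222061; balance=1716221-222061=1494160
13. interest=⌊1494160·60/10000⌋=8964; principal=232358-8964=223394; balance=1494160-223394=1270766
14. interest=⌊1270766·60/10000⌋=7624; principal=232358-7624=224734; balance=1270766-224734=1046032
15. interest=⌊1046032·60/10000⌋=6276; principal=232358-6276=226082; balance=1046032-226082=819950
16. interest=⌊819950·60/10000⌋=4919; principal=232358-4919=227439; balance=819950-227439=592511
17. interest=⌊592511·60/10000⌋=3555; principal=232358-3555=228803; balance=592511-228803=363708
18. interest=⌊363708·60/10000⌋=2182; principal=232358-2182=230176; balance=363708-230176=133532
19. interest=⌊133532·60/10000⌋=801; principal=min(232358-801,133532)=133532; balance=133532-133532=0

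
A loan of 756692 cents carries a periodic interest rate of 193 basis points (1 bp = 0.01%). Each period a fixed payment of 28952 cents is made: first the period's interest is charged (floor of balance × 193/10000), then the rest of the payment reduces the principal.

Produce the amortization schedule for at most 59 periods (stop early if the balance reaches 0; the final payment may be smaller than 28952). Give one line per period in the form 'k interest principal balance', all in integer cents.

1 14604 14348 742344
2 14327 14625 727719
3 14044 14908 712811
4 13757 15195 697616
5 13463 15489 682127
6 13165 15787 666340
7 12860 16092 650248
8 12549 16403 633845
9 12233 16719 617126
10 11910 17042 600084
11 11581 17371 582713
12 11246 17706 565007
13 10904 18048 546959
14 10556 18396 528563
15 10201 18751 509812
16 9839 19113 490699
17 9470 19482 471217
18 9094 19858 451359
19 8711 20241 431118
20 8320 20632 410486
21 7922 21030 389456
22 7516 21436 368020
23 7102 21850 346170
24 6681 22271 323899
25 6251 22701 301198
26 5813 23139 278059
27 5366 23586 254473
28 4911 24041 230432
29 4447 24505 205927
30 3974 24978 180949
31 3492 25460 155489
32 3000 25952 129537
33 2500 26452 103085
34 1989 26963 76122
35 1469 27483 48639
36 938 28014 20625
37 398 20625 0

1. interest=⌊756692·193/10000⌋=14604; principal=28952-14604=14348; balance=756692-14348=742344
2. interest=⌊742344·193/10000⌋=14327; principal=28952-14327=14625; balance=742344-14625=727719
3. interest=⌊727719·193/10000⌋=14044; principal=28952-14044=14908; balance=727719-14908=712811
4. interest=⌊712811·193/10000⌋=13757; principal=28952-13757=15195; balance=712811-15195=697616
5. interest=⌊697616·193/10000⌋=13463; principal=28952-13463=15489; balance=697616-15489=682127
6. interest=⌊682127·193/10000⌋=13165; principal=28952-13165=15787; balance=682127-15787=666340
7. interest=⌊666340·193/10000⌋=12860; principal=28952-12860=16092; balance=666340-16092=650248
8. interest=⌊650248·193/10000⌋=12549; principal=28952-12549=16403; balance=650248-16403=633845
9. interest=⌊633845·193/10000⌋=12233; principal=28952-12233=16719; balance=633845-16719=617126
10. interest=⌊617126·193/10000⌋=11910; principal=28952-11910=17042; balance=617126-17042=600084
11. interest=⌊600084·193/10000⌋=11581; principal=28952-11581=17371; balance=600084-17371=582713
12. interest=⌊582713·193/10000⌋=11246; principal=28952-11246=17706; balance=582713-17706=565007
13. interest=⌊565007·193/10000⌋=10904; principal=28952-10904=18048; balance=565007-18048=546959
14. interest=⌊546959·193/10000⌋=10556; principal=28952-10556=18396; balance=546959-18396=528563
15. interest=⌊528563·193/10000⌋=10201; principal=28952-10201=18751; balance=528563-18751=509812
16. interest=⌊509812·193/10000⌋=9839; principal=28952-9839=19113; balance=509812-19113=490699
17. interest=⌊490699·193/10000⌋=9470; principal=28952-9470=19482; balance=490699-19482=471217
18. interest=⌊471217·193/10000⌋=9094; principal=28952-9094=19858; balance=471217-19858=451359
19. interest=⌊451359·193/10000⌋=8711; principal=28952-8711=20241; balance=451359-20241=431118
20. interest=⌊431118·193/10000⌋=8320; principal=28952-8320=20632; balance=431118-20632=410486
21. interest=⌊410486·193/10000⌋=7922; principal=28952-7922=21030; balance=410486-21030=389456
22. interest=⌊389456·193/10000⌋=7516; principal=28952-7516=21436; balance=389456-21436=368020
23. interest=⌊368020·193/10000⌋=7102; principal=28952-7102=21850; balance=368020-21850=346170
24. interest=⌊346170·193/10000⌋=6681; principal=28952-6681=22271; balance=346170-22271=323899
25. interest=⌊323899·193/10000⌋=6251; principal=28952-6251=22701; balance=323899-22701=301198
26. interest=⌊301198·193/10000⌋=5813; principal=28952-5813=23139; balance=301198-23139=278059
27. interest=⌊278059·193/10000⌋=5366; principal=28952-5366=23586; balance=278059-23586=254473
28. interest=⌊254473·193/10000⌋=4911; principal=28952-4911=24041; balance=254473-24041=230432
29. interest=⌊230432·193/10000⌋=4447; principal=28952-4447=24505; balance=230432-24505=205927
30. interest=⌊205927·193/10000⌋=3974; principal=28952-3974=24978; balance=205927-24978=180949
31. interest=⌊180949·193/10000⌋=3492; principal=28952-3492=25460; balance=180949-25460=155489
32. interest=⌊155489·193/10000⌋=3000; principal=28952-3000=25952; balance=155489-25952=129537
33. interest=⌊129537·193/10000⌋=2500; principal=28952-2500=26452; balance=129537-26452=103085
34. interest=⌊103085·193/10000⌋=1989; principal=28952-1989=26963; balance=103085-26963=76122
35. interest=⌊76122·193/10000⌋=1469; principal=28952-1469=27483; balance=76122-27483=48639
36. interest=⌊48639·193/10000⌋=938; principal=28952-938=28014; balance=48639-28014=20625
37. interest=⌊20625·193/10000⌋=398; principal=min(28952-398,20625)=20625; balance=20625-20625=0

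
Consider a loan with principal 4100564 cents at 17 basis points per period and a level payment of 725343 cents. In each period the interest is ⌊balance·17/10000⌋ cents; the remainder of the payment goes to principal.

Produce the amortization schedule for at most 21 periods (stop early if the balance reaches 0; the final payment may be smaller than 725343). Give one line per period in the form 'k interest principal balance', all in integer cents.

1. interest=⌊4100564·17/10000⌋=6970; principal=725343-6970=718373; balance=4100564-718373=3382191
2. interest=⌊3382191·17/10000⌋=5749; principal=725343-5749=719594; balance=3382191-719594=2662597
3. interest=⌊2662597·17/10000⌋=4526; principal=725343-4526=720817; balance=2662597-720817=1941780
4. interest=⌊1941780·17/10000⌋=3301; principal=725343-3301=722042; balance=1941780-722042=1219738
5. interest=⌊1219738·17/10000⌋=2073; principal=725343-2073=723270; balance=1219738-723270=496468
6. interest=⌊496468·17/10000⌋=843; principal=min(725343-843,496468)=496468; balance=496468-496468=0

1 6970 718373 3382191
2 5749 719594 2662597
3 4526 720817 1941780
4 3301 722042 1219738
5 2073 723270 496468
6 843 496468 0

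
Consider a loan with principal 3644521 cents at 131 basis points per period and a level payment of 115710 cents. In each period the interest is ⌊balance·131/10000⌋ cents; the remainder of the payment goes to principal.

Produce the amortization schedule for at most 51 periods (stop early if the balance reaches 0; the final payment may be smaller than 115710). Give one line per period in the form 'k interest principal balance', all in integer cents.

1 47743 67967 3576554
2 46852 68858 3507696
3 45950 69760 3437936
4 45036 70674 3367262
5 44111 71599 3295663
6 43173 72537 3223126
7 42222 73488 3149638
8 41260 74450 3075188
9 40284 75426 2999762
10 39296 76414 2923348
11 38295 77415 2845933
12 37281 78429 2767504
13 36254 79456 2688048
14 35213 80497 2607551
15 34158 81552 2525999
16 33090 82620 2443379
17 32008 83702 2359677
18 30911 84799 2274878
19 29800 85910 2188968
20 28675 87035 2101933
21 27535 88175 2013758
22 26380 89330 1924428
23 25210 90500 1833928
24 24024 91686 1742242
25 22823 92887 1649355
26 21606 94104 1555251
27 20373 95337 1459914
28 19124 96586 1363328
29 17859 97851 1265477
30 16577 99133 1166344
31 15279 100431 1065913
32 13963 101747 964166
33 12630 103080 861086
34 11280 104430 756656
35 9912 105798 650858
36 8526 107184 543674
37 7122 108588 435086
38 5699 110011 325075
39 4258 111452 213623
40 2798 112912 100711
41 1319 100711 0

1. interest=⌊3644521·131/10000⌋=47743; principal=115710-47743=67967; balance=3644521-67967=3576554
2. interest=⌊3576554·131/10000⌋=46852; principal=115710-46852=68858; balance=3576554-68858=3507696
3. interest=⌊3507696·131/10000⌋=45950; principal=115710-45950=69760; balance=3507696-69760=3437936
4. interest=⌊3437936·131/10000⌋=45036; principal=115710-45036=70674; balance=3437936-70674=3367262
5. interest=⌊3367262·131/10000⌋=44111; principal=115710-44111=71599; balance=3367262-71599=3295663
6. interest=⌊3295663·131/10000⌋=43173; principal=115710-43173=72537; balance=3295663-72537=3223126
7. interest=⌊3223126·131/10000⌋=42222; principal=115710-42222=73488; balance=3223126-73488=3149638
8. interest=⌊3149638·131/10000⌋=41260; principal=115710-41260=74450; balance=3149638-74450=3075188
9. interest=⌊3075188·131/10000⌋=40284; principal=115710-40284=75426; balance=3075188-75426=2999762
10. interest=⌊2999762·131/10000⌋=39296; principal=115710-39296=76414; balance=2999762-76414=2923348
11. interest=⌊2923348·131/10000⌋=38295; principal=115710-38295=77415; balance=2923348-77415=2845933
12. interest=⌊2845933·131/10000⌋=37281; principal=115710-37281=78429; balance=2845933-78429=2767504
13. interest=⌊2767504·131/10000⌋=36254; principal=115710-36254=79456; balance=2767504-79456=2688048
14. interest=⌊2688048·131/10000⌋=35213; principal=115710-35213=80497; balance=2688048-80497=2607551
15. interest=⌊2607551·131/10000⌋=34158; principal=115710-34158=81552; balance=2607551-81552=2525999
16. interest=⌊2525999·131/10000⌋=33090; principal=115710-33090=82620; balance=2525999-82620=2443379
17. interest=⌊2443379·131/10000⌋=32008; principal=115710-32008=83702; balance=2443379-83702=2359677
18. interest=⌊2359677·131/10000⌋=30911; principal=115710-30911=84799; balance=2359677-84799=2274878
19. interest=⌊2274878·131/10000⌋=29800; principal=115710-29800=85910; balance=2274878-85910=2188968
20. interest=⌊2188968·131/10000⌋=28675; principal=115710-28675=87035; balance=2188968-87035=2101933
21. interest=⌊2101933·131/10000⌋=27535; principal=115710-27535=88175; balance=2101933-88175=2013758
22. interest=⌊2013758·131/10000⌋=26380; principal=115710-26380=89330; balance=2013758-89330=1924428
23. interest=⌊1924428·131/10000⌋=25210; principal=115710-25210=90500; balance=1924428-90500=1833928
24. interest=⌊1833928·131/10000⌋=24024; principal=115710-24024=91686; balance=1833928-91686=1742242
25. interest=⌊1742242·131/10000⌋=22823; principal=115710-22823=92887; balance=1742242-92887=1649355
26. interest=⌊1649355·131/10000⌋=21606; principal=115710-21606=94104; balance=1649355-94104=1555251
27. interest=⌊1555251·131/10000⌋=20373; principal=115710-20373=95337; balance=1555251-95337=1459914
28. interest=⌊1459914·131/10000⌋=19124; principal=115710-19124=96586; balance=1459914-96586=1363328
29. interest=⌊1363328·131/10000⌋=17859; principal=115710-17859=97851; balance=1363328-97851=1265477
30. interest=⌊1265477·131/10000⌋=16577; principal=115710-16577=99133; balance=1265477-99133=1166344
31. interest=⌊1166344·131/10000⌋=15279; principal=115710-15279=100431; balance=1166344-100431=1065913
32. interest=⌊1065913·131/10000⌋=13963; principal=115710-13963=101747; balance=1065913-101747=964166
33. interest=⌊964166·131/10000⌋=12630; principal=115710-12630=103080; balance=964166-103080=861086
34. interest=⌊861086·131/10000⌋=11280; principal=115710-11280=104430; balance=861086-104430=756656
35. interest=⌊756656·131/10000⌋=9912; principal=115710-9912=105798; balance=756656-105798=650858
36. interest=⌊650858·131/10000⌋=8526; principal=115710-8526=107184; balance=650858-107184=543674
37. interest=⌊543674·131/10000⌋=7122; principal=115710-7122=108588; balance=543674-108588=435086
38. interest=⌊435086·131/10000⌋=5699; principal=115710-5699=110011; balance=435086-110011=325075
39. interest=⌊325075·131/10000⌋=4258; principal=115710-4258=111452; balance=325075-111452=213623
40. interest=⌊213623·131/10000⌋=2798; principal=115710-2798=112912; balance=213623-112912=100711
41. interest=⌊100711·131/10000⌋=1319; principal=min(115710-1319,100711)=100711; balance=100711-100711=0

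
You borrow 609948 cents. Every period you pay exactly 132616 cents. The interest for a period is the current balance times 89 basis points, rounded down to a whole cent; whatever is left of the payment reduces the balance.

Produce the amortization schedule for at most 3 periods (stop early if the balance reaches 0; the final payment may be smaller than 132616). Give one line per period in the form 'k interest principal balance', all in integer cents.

1. interest=⌊609948·89/10000⌋=5428; principal=132616-5428=127188; balance=609948-127188=482760
2. interest=⌊482760·89/10000⌋=4296; principal=132616-4296=128320; balance=482760-128320=354440
3. interest=⌊354440·89/10000⌋=3154; principal=132616-3154=129462; balance=354440-129462=224978

1 5428 127188 482760
2 4296 128320 354440
3 3154 129462 224978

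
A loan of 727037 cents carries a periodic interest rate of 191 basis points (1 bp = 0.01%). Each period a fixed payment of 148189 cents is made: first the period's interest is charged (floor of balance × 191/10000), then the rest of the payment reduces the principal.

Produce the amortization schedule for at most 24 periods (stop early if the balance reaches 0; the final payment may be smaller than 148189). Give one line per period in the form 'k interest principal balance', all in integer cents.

1. interest=⌊727037·191/10000⌋=13886; principal=148189-13886=134303; balance=727037-134303=592734
2. interest=⌊592734·191/10000⌋=11321; principal=148189-11321=136868; balance=592734-136868=455866
3. interest=⌊455866·191/10000⌋=8707; principal=148189-8707=139482; balance=455866-139482=316384
4. interest=⌊316384·191/10000⌋=6042; principal=148189-6042=142147; balance=316384-142147=174237
5. interest=⌊174237·191/10000⌋=3327; principal=148189-3327=144862; balance=174237-144862=29375
6. interest=⌊29375·191/10000⌋=561; principal=min(148189-561,29375)=29375; balance=29375-29375=0

1 13886 134303 592734
2 11321 136868 455866
3 8707 139482 316384
4 6042 142147 174237
5 3327 144862 29375
6 561 29375 0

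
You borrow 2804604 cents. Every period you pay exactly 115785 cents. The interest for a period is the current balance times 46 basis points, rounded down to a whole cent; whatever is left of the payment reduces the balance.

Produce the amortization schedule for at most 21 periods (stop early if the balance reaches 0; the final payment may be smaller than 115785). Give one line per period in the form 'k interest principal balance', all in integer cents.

1 12901 102884 2701720
2 12427 103358 2598362
3 11952 103833 2494529
4 11474 104311 2390218
5 10995 104790 2285428
6 10512 105273 2180155
7 10028 105757 2074398
8 9542 106243 1968155
9 9053 106732 1861423
10 8562 107223 1754200
11 8069 107716 1646484
12 7573 108212 1538272
13 7076 108709 1429563
14 6575 109210 1320353
15 6073 109712 1210641
16 5568 110217 1100424
17 5061 110724 989700
18 4552 111233 878467
19 4040 111745 766722
20 3526 112259 654463
21 3010 112775 541688

1. interest=⌊2804604·46/10000⌋=12901; principal=115785-12901=102884; balance=2804604-102884=2701720
2. interest=⌊2701720·46/10000⌋=12427; principal=115785-12427=103358; balance=2701720-103358=2598362
3. interest=⌊2598362·46/10000⌋=11952; principal=115785-11952=103833; balance=2598362-103833=2494529
4. interest=⌊2494529·46/10000⌋=11474; principal=115785-11474=104311; balance=2494529-104311=2390218
5. interest=⌊2390218·46/10000⌋=10995; principal=115785-10995=104790; balance=2390218-104790=2285428
6. interest=⌊2285428·46/10000⌋=10512; principal=115785-10512=105273; balance=2285428-105273=2180155
7. interest=⌊2180155·46/10000⌋=10028; principal=115785-10028=105757; balance=2180155-105757=2074398
8. interest=⌊2074398·46/10000⌋=9542; principal=115785-9542=106243; balance=2074398-106243=1968155
9. interest=⌊1968155·46/10000⌋=9053; principal=115785-9053=106732; balance=1968155-106732=1861423
10. interest=⌊1861423·46/10000⌋=8562; principal=115785-8562=107223; balance=1861423-107223=1754200
11. interest=⌊1754200·46/10000⌋=8069; principal=115785-8069=107716; balance=1754200-107716=1646484
12. interest=⌊1646484·46/10000⌋=7573; principal=115785-7573=108212; balance=1646484-108212=1538272
13. interest=⌊1538272·46/10000⌋=7076; principal=115785-7076=108709; balance=1538272-108709=1429563
14. interest=⌊1429563·46/10000⌋=6575; principal=115785-6575=109210; balance=1429563-109210=1320353
15. interest=⌊1320353·46/10000⌋=6073; principal=115785-6073=109712; balance=1320353-109712=1210641
16. interest=⌊1210641·46/10000⌋=5568; principal=115785-5568=110217; balance=1210641-110217=1100424
17. interest=⌊1100424·46/10000⌋=5061; principal=115785-5061=110724; balance=1100424-110724=989700
18. interest=⌊989700·46/10000⌋=4552; principal=115785-4552=111233; balance=989700-111233=878467
19. interest=⌊878467·46/10000⌋=4040; principal=115785-4040=111745; balance=878467-111745=766722
20. interest=⌊766722·46/10000⌋=3526; principal=115785-3526=112259; balance=766722-112259=654463
21. interest=⌊654463·46/10000⌋=3010; principal=115785-3010=112775; balance=654463-112775=541688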